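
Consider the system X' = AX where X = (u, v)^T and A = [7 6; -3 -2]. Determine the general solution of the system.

u(t) = -2C_1e^(4t) - C_2e^(t), v(t) = C_1e^(4t) + C_2e^(t)

Coefficient matrix A = [[7, 6], [-3, -2]].
Characteristic polynomial det(A - λI) = λ^2 - 5λ + 4 = 0.
Eigenvalues λ = 4, 1.
For λ=4: (A-λI) row 1 is [3, 6], so an eigenvector is (-2, 1).
For λ=1: (A-λI) row 1 is [6, 6], so an eigenvector is (-1, 1).
General solution: C_1e^(4t)(-2,1) + C_2e^(t)(-1,1).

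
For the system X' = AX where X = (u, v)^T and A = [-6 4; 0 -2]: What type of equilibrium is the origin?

A = [[-6,4],[0,-2]]; det(A-λI) = λ^2 + 8λ + 12.
λ = -2, -6: both negative.

stable node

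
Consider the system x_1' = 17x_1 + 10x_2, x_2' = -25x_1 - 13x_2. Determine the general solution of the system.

x_1(t) = -c_1e^(2t)sin(5t) - c_1e^(2t)cos(5t) - c_2e^(2t)sin(5t) + c_2e^(2t)cos(5t), x_2(t) = 2c_1e^(2t)sin(5t) + c_1e^(2t)cos(5t) + c_2e^(2t)sin(5t) - 2c_2e^(2t)cos(5t)

Coefficient matrix A = [[17, 10], [-25, -13]].
Characteristic polynomial det(A - λI) = λ^2 - 4λ + 29 = 0.
Eigenvalues λ = 2 ± 5i (complex conjugate pair).
For λ=2+5i: an eigenvector is (-1,1) - i(-1,2) = (-1 + i, 1 - 2i).
A real fundamental pair from Re and Im of e^((2+5i)t)v: X_1 = e^(2t)(cos(5t)·(-1,1) + sin(5t)·(-1,2)), X_2 = e^(2t)(sin(5t)·(-1,1) - cos(5t)·(-1,2)).
General solution: c_1X_1 + c_2X_2.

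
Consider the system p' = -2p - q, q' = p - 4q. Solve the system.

p(t) = C_1e^(-3t) + C_2te^(-3t) + 2C_2e^(-3t), q(t) = C_1e^(-3t) + C_2te^(-3t) + C_2e^(-3t)

Coefficient matrix A = [[-2, -1], [1, -4]].
Characteristic polynomial det(A - λI) = λ^2 + 6λ + 9 = 0.
Single eigenvalue λ = -3 with algebraic multiplicity 2.
Eigenvector v = (1,1); generalized eigenvector w with (A-λI)w=v is (2,1).
General solution: e^(-3t)[C_1·v + C_2·(t·v + w)].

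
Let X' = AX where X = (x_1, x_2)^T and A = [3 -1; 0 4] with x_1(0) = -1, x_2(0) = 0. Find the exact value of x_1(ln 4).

-64

A = [[3,-1],[0,4]]; eigenvalues λ = 4, 3.
Eigenvectors: (1,-1) for λ=4, (1,0) for λ=3.
From the initial condition, c_1 = 0, c_2 = -1.
x_1(ln 4) = (0)(4^4)(1) + (-1)(4^3)(1) = -64.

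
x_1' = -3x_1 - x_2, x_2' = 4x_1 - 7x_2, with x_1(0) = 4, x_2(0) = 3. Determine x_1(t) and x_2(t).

x_1(t) = 5te^(-5t) + 4e^(-5t), x_2(t) = 10te^(-5t) + 3e^(-5t)

Coefficient matrix A = [[-3, -1], [4, -7]].
Characteristic polynomial det(A - λI) = λ^2 + 10λ + 25 = 0.
Single eigenvalue λ = -5 with algebraic multiplicity 2.
Eigenvector v = (1,2); generalized eigenvector w with (A-λI)w=v is (-1,-3).
General solution: e^(-5t)[c_1·v + c_2·(t·v + w)].
Applying x_1(0)=4, x_2(0)=3 gives c_1=9, c_2=5.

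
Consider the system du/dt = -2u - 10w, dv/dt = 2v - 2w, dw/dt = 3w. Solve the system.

Coefficient matrix A = [[-2, 0, -10], [0, 2, -2], [0, 0, 3]].
det(A - λI) = 0 gives eigenvalues λ = -2, 2, 3.
For λ=-2: eigenvector (1,0,0).
For λ=2: eigenvector (0,1,0).
For λ=3: eigenvector (-2,-2,1).
General solution: K_1e^(-2t)(1,0,0) + K_2e^(2t)(0,1,0) + K_3e^(3t)(-2,-2,1).

u(t) = K_1e^(-2t) - 2K_3e^(3t), v(t) = K_2e^(2t) - 2K_3e^(3t), w(t) = K_3e^(3t)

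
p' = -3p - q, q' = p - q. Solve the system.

Coefficient matrix A = [[-3, -1], [1, -1]].
Characteristic polynomial det(A - λI) = λ^2 + 4λ + 4 = 0.
Single eigenvalue λ = -2 with algebraic multiplicity 2.
Eigenvector v = (1,-1); generalized eigenvector w with (A-λI)w=v is (0,-1).
General solution: e^(-2t)[K_1·v + K_2·(t·v + w)].

p(t) = K_1e^(-2t) + K_2te^(-2t), q(t) = -K_1e^(-2t) - K_2te^(-2t) - K_2e^(-2t)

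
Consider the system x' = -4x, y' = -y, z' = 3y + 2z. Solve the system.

x(t) = K_1e^(-4t), y(t) = -K_3e^(-t), z(t) = -K_2e^(2t) + K_3e^(-t)

Coefficient matrix A = [[-4, 0, 0], [0, -1, 0], [0, 3, 2]].
det(A - λI) = 0 gives eigenvalues λ = -4, 2, -1.
For λ=-4: eigenvector (1,0,0).
For λ=2: eigenvector (0,0,-1).
For λ=-1: eigenvector (0,-1,1).
General solution: K_1e^(-4t)(1,0,0) + K_2e^(2t)(0,0,-1) + K_3e^(-t)(0,-1,1).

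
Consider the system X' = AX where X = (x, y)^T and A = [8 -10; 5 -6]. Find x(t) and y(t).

Coefficient matrix A = [[8, -10], [5, -6]].
Characteristic polynomial det(A - λI) = λ^2 - 2λ + 2 = 0.
Eigenvalues λ = 1 ± i (complex conjugate pair).
For λ=1+i: an eigenvector is (-3,-2) - i(-1,-1) = (-3 + i, -2 + i).
A real fundamental pair from Re and Im of e^((1+i)t)v: X_1 = e^(t)(cos(t)·(-3,-2) + sin(t)·(-1,-1)), X_2 = e^(t)(sin(t)·(-3,-2) - cos(t)·(-1,-1)).
General solution: C_1X_1 + C_2X_2.

x(t) = -C_1e^(t)sin(t) - 3C_1e^(t)cos(t) - 3C_2e^(t)sin(t) + C_2e^(t)cos(t), y(t) = -C_1e^(t)sin(t) - 2C_1e^(t)cos(t) - 2C_2e^(t)sin(t) + C_2e^(t)cos(t)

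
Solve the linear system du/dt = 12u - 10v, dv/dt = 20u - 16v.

u(t) = C_1e^(-2t)sin(2t) - 2C_1e^(-2t)cos(2t) - 2C_2e^(-2t)sin(2t) - C_2e^(-2t)cos(2t), v(t) = C_1e^(-2t)sin(2t) - 3C_1e^(-2t)cos(2t) - 3C_2e^(-2t)sin(2t) - C_2e^(-2t)cos(2t)

Coefficient matrix A = [[12, -10], [20, -16]].
Characteristic polynomial det(A - λI) = λ^2 + 4λ + 8 = 0.
Eigenvalues λ = -2 ± 2i (complex conjugate pair).
For λ=-2+2i: an eigenvector is (-2,-3) - i(1,1) = (-2 - i, -3 - i).
A real fundamental pair from Re and Im of e^((-2+2i)t)v: X_1 = e^(-2t)(cos(2t)·(-2,-3) + sin(2t)·(1,1)), X_2 = e^(-2t)(sin(2t)·(-2,-3) - cos(2t)·(1,1)).
General solution: C_1X_1 + C_2X_2.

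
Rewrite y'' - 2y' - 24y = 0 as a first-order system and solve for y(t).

y(t) = c_1e^(-4t) + c_2e^(6t)

Let x_1 = y, x_2 = y'. Then x_1' = x_2 and x_2' = 24x_1 + 2x_2.
A = [[0,1],[24,2]]; det(A-λI) = λ^2 - 2λ - 24.
Eigenvalues λ = -4, 6 with eigenvectors (1,-4), (1,6).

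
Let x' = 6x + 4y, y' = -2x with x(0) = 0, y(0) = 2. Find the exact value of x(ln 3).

288

A = [[6,4],[-2,0]]; eigenvalues λ = 4, 2.
Eigenvectors: (2,-1) for λ=4, (1,-1) for λ=2.
From the initial condition, c_1 = 2, c_2 = -4.
x(ln 3) = (2)(3^4)(2) + (-4)(3^2)(1) = 288.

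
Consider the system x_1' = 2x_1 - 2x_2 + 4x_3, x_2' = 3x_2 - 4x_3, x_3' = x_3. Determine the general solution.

x_1(t) = K_1e^(2t) - 2K_2e^(3t), x_2(t) = K_2e^(3t) + 2K_3e^(t), x_3(t) = K_3e^(t)

Coefficient matrix A = [[2, -2, 4], [0, 3, -4], [0, 0, 1]].
det(A - λI) = 0 gives eigenvalues λ = 2, 3, 1.
For λ=2: eigenvector (1,0,0).
For λ=3: eigenvector (-2,1,0).
For λ=1: eigenvector (0,2,1).
General solution: K_1e^(2t)(1,0,0) + K_2e^(3t)(-2,1,0) + K_3e^(t)(0,2,1).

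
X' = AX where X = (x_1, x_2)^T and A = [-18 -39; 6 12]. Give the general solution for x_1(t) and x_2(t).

Coefficient matrix A = [[-18, -39], [6, 12]].
Characteristic polynomial det(A - λI) = λ^2 + 6λ + 18 = 0.
Eigenvalues λ = -3 ± 3i (complex conjugate pair).
For λ=-3+3i: an eigenvector is (2,-1) - i(3,-1) = (2 - 3i, -1 + i).
A real fundamental pair from Re and Im of e^((-3+3i)t)v: X_1 = e^(-3t)(cos(3t)·(2,-1) + sin(3t)·(3,-1)), X_2 = e^(-3t)(sin(3t)·(2,-1) - cos(3t)·(3,-1)).
General solution: K_1X_1 + K_2X_2.

x_1(t) = 3K_1e^(-3t)sin(3t) + 2K_1e^(-3t)cos(3t) + 2K_2e^(-3t)sin(3t) - 3K_2e^(-3t)cos(3t), x_2(t) = -K_1e^(-3t)sin(3t) - K_1e^(-3t)cos(3t) - K_2e^(-3t)sin(3t) + K_2e^(-3t)cos(3t)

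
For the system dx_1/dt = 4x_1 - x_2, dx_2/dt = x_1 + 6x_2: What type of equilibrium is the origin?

A = [[4,-1],[1,6]]; det(A-λI) = λ^2 - 10λ + 25.
repeated λ = 5 with a single eigenvector.

unstable improper node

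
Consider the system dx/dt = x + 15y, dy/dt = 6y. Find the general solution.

x(t) = c_1e^(t) + 3c_2e^(6t), y(t) = c_2e^(6t)

Coefficient matrix A = [[1, 15], [0, 6]].
Characteristic polynomial det(A - λI) = λ^2 - 7λ + 6 = 0.
Eigenvalues λ = 1, 6.
For λ=1: (A-λI) row 1 is [0, 15], so an eigenvector is (1, 0).
For λ=6: (A-λI) row 1 is [-5, 15], so an eigenvector is (3, 1).
General solution: c_1e^(t)(1,0) + c_2e^(6t)(3,1).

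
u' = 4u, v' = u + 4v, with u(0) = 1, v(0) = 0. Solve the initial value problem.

u(t) = e^(4t), v(t) = te^(4t)

Coefficient matrix A = [[4, 0], [1, 4]].
Characteristic polynomial det(A - λI) = λ^2 - 8λ + 16 = 0.
Single eigenvalue λ = 4 with algebraic multiplicity 2.
Eigenvector v = (0,1); generalized eigenvector w with (A-λI)w=v is (1,-3).
General solution: e^(4t)[C_1·v + C_2·(t·v + w)].
Applying u(0)=1, v(0)=0 gives C_1=3, C_2=1.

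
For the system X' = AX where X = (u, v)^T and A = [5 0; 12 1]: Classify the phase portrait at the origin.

A = [[5,0],[12,1]]; det(A-λI) = λ^2 - 6λ + 5.
λ = 5, 1: both positive.

unstable node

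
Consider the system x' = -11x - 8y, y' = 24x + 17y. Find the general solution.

Coefficient matrix A = [[-11, -8], [24, 17]].
Characteristic polynomial det(A - λI) = λ^2 - 6λ + 5 = 0.
Eigenvalues λ = 5, 1.
For λ=5: (A-λI) row 1 is [-16, -8], so an eigenvector is (-1, 2).
For λ=1: (A-λI) row 1 is [-12, -8], so an eigenvector is (-2, 3).
General solution: c_1e^(5t)(-1,2) + c_2e^(t)(-2,3).

x(t) = -c_1e^(5t) - 2c_2e^(t), y(t) = 2c_1e^(5t) + 3c_2e^(t)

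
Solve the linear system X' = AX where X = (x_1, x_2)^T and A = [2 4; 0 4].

x_1(t) = -C_1e^(2t) - 2C_2e^(4t), x_2(t) = -C_2e^(4t)

Coefficient matrix A = [[2, 4], [0, 4]].
Characteristic polynomial det(A - λI) = λ^2 - 6λ + 8 = 0.
Eigenvalues λ = 2, 4.
For λ=2: (A-λI) row 1 is [0, 4], so an eigenvector is (-1, 0).
For λ=4: (A-λI) row 1 is [-2, 4], so an eigenvector is (-2, -1).
General solution: C_1e^(2t)(-1,0) + C_2e^(4t)(-2,-1).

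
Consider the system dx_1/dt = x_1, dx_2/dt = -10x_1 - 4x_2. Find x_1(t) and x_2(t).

x_1(t) = K_1e^(t), x_2(t) = -2K_1e^(t) + K_2e^(-4t)

Coefficient matrix A = [[1, 0], [-10, -4]].
Characteristic polynomial det(A - λI) = λ^2 + 3λ - 4 = 0.
Eigenvalues λ = 1, -4.
For λ=1: (A-λI) row 2 is [-10, -5], so an eigenvector is (1, -2).
For λ=-4: (A-λI) row 1 is [5, 0], so an eigenvector is (0, 1).
General solution: K_1e^(t)(1,-2) + K_2e^(-4t)(0,1).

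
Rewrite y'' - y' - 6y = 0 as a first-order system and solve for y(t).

y(t) = c_1e^(3t) + c_2e^(-2t)

Let x_1 = y, x_2 = y'. Then x_1' = x_2 and x_2' = 6x_1 + x_2.
A = [[0,1],[6,1]]; det(A-λI) = λ^2 - λ - 6.
Eigenvalues λ = 3, -2 with eigenvectors (1,3), (1,-2).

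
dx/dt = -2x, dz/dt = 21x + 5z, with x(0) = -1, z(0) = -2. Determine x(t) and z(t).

Coefficient matrix A = [[-2, 0], [21, 5]].
Characteristic polynomial det(A - λI) = λ^2 - 3λ - 10 = 0.
Eigenvalues λ = -2, 5.
For λ=-2: (A-λI) row 2 is [21, 7], so an eigenvector is (1, -3).
For λ=5: (A-λI) row 1 is [-7, 0], so an eigenvector is (0, 1).
General solution: K_1e^(-2t)(1,-3) + K_2e^(5t)(0,1).
Applying x(0)=-1, z(0)=-2 gives K_1=-1, K_2=-5.

x(t) = -e^(-2t), z(t) = -5e^(5t) + 3e^(-2t)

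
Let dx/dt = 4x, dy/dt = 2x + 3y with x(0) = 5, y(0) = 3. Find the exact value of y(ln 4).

2112

A = [[4,0],[2,3]]; eigenvalues λ = 3, 4.
Eigenvectors: (0,-1) for λ=3, (1,2) for λ=4.
From the initial condition, c_1 = 7, c_2 = 5.
y(ln 4) = (7)(4^3)(-1) + (5)(4^4)(2) = 2112.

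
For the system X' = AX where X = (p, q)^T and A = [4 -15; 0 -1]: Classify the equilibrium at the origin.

A = [[4,-15],[0,-1]]; det(A-λI) = λ^2 - 3λ - 4.
λ = -1, 4: opposite signs.

saddle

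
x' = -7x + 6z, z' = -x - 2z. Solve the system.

Coefficient matrix A = [[-7, 6], [-1, -2]].
Characteristic polynomial det(A - λI) = λ^2 + 9λ + 20 = 0.
Eigenvalues λ = -4, -5.
For λ=-4: (A-λI) row 1 is [-3, 6], so an eigenvector is (2, 1).
For λ=-5: (A-λI) row 1 is [-2, 6], so an eigenvector is (-3, -1).
General solution: C_1e^(-4t)(2,1) + C_2e^(-5t)(-3,-1).

x(t) = 2C_1e^(-4t) - 3C_2e^(-5t), z(t) = C_1e^(-4t) - C_2e^(-5t)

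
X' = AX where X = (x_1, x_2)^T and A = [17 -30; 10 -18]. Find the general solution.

Coefficient matrix A = [[17, -30], [10, -18]].
Characteristic polynomial det(A - λI) = λ^2 + λ - 6 = 0.
Eigenvalues λ = -3, 2.
For λ=-3: (A-λI) row 1 is [20, -30], so an eigenvector is (-3, -2).
For λ=2: (A-λI) row 1 is [15, -30], so an eigenvector is (2, 1).
General solution: c_1e^(-3t)(-3,-2) + c_2e^(2t)(2,1).

x_1(t) = -3c_1e^(-3t) + 2c_2e^(2t), x_2(t) = -2c_1e^(-3t) + c_2e^(2t)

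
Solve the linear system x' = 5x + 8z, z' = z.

x(t) = -c_1e^(5t) + 2c_2e^(t), z(t) = -c_2e^(t)

Coefficient matrix A = [[5, 8], [0, 1]].
Characteristic polynomial det(A - λI) = λ^2 - 6λ + 5 = 0.
Eigenvalues λ = 5, 1.
For λ=5: (A-λI) row 1 is [0, 8], so an eigenvector is (-1, 0).
For λ=1: (A-λI) row 1 is [4, 8], so an eigenvector is (2, -1).
General solution: c_1e^(5t)(-1,0) + c_2e^(t)(2,-1).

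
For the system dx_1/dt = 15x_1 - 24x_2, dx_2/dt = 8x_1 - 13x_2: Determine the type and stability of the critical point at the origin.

A = [[15,-24],[8,-13]]; det(A-λI) = λ^2 - 2λ - 3.
λ = 3, -1: opposite signs.

saddle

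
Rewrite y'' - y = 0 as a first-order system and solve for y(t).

y(t) = c_1e^(-t) + c_2e^(t)

Let x_1 = y, x_2 = y'. Then x_1' = x_2 and x_2' = x_1.
A = [[0,1],[1,0]]; det(A-λI) = λ^2 - 1.
Eigenvalues λ = -1, 1 with eigenvectors (1,-1), (1,1).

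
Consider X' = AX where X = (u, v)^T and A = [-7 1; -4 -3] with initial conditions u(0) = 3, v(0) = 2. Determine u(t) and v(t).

u(t) = -4te^(-5t) + 3e^(-5t), v(t) = -8te^(-5t) + 2e^(-5t)

Coefficient matrix A = [[-7, 1], [-4, -3]].
Characteristic polynomial det(A - λI) = λ^2 + 10λ + 25 = 0.
Single eigenvalue λ = -5 with algebraic multiplicity 2.
Eigenvector v = (1,2); generalized eigenvector w with (A-λI)w=v is (0,1).
General solution: e^(-5t)[K_1·v + K_2·(t·v + w)].
Applying u(0)=3, v(0)=2 gives K_1=3, K_2=-4.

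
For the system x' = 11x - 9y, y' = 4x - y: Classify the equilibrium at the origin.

A = [[11,-9],[4,-1]]; det(A-λI) = λ^2 - 10λ + 25.
repeated λ = 5 with a single eigenvector.

unstable improper node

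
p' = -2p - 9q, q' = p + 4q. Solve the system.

p(t) = -3C_1e^(t) - 3C_2te^(t) + C_2e^(t), q(t) = C_1e^(t) + C_2te^(t)

Coefficient matrix A = [[-2, -9], [1, 4]].
Characteristic polynomial det(A - λI) = λ^2 - 2λ + 1 = 0.
Single eigenvalue λ = 1 with algebraic multiplicity 2.
Eigenvector v = (-3,1); generalized eigenvector w with (A-λI)w=v is (1,0).
General solution: e^(t)[C_1·v + C_2·(t·v + w)].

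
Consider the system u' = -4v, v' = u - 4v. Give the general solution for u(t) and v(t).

Coefficient matrix A = [[0, -4], [1, -4]].
Characteristic polynomial det(A - λI) = λ^2 + 4λ + 4 = 0.
Single eigenvalue λ = -2 with algebraic multiplicity 2.
Eigenvector v = (-2,-1); generalized eigenvector w with (A-λI)w=v is (3,2).
General solution: e^(-2t)[K_1·v + K_2·(t·v + w)].

u(t) = -2K_1e^(-2t) - 2K_2te^(-2t) + 3K_2e^(-2t), v(t) = -K_1e^(-2t) - K_2te^(-2t) + 2K_2e^(-2t)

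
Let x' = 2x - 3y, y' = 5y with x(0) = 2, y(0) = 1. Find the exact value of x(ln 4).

A = [[2,-3],[0,5]]; eigenvalues λ = 2, 5.
Eigenvectors: (-1,0) for λ=2, (1,-1) for λ=5.
From the initial condition, c_1 = -3, c_2 = -1.
x(ln 4) = (-3)(4^2)(-1) + (-1)(4^5)(1) = -976.

-976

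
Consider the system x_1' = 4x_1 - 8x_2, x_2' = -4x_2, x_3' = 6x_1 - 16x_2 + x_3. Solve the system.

Coefficient matrix A = [[4, -8, 0], [0, -4, 0], [6, -16, 1]].
det(A - λI) = 0 gives eigenvalues λ = -4, 4, 1.
For λ=-4: eigenvector (1,1,2).
For λ=4: eigenvector (1,0,2).
For λ=1: eigenvector (0,0,1).
General solution: C_1e^(-4t)(1,1,2) + C_2e^(4t)(1,0,2) + C_3e^(t)(0,0,1).

x_1(t) = C_1e^(-4t) + C_2e^(4t), x_2(t) = C_1e^(-4t), x_3(t) = 2C_1e^(-4t) + 2C_2e^(4t) + C_3e^(t)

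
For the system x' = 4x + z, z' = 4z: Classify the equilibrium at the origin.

A = [[4,1],[0,4]]; det(A-λI) = λ^2 - 8λ + 16.
repeated λ = 4 with a single eigenvector.

unstable improper node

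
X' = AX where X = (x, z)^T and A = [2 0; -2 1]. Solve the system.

x(t) = -C_2e^(2t), z(t) = -C_1e^(t) + 2C_2e^(2t)

Coefficient matrix A = [[2, 0], [-2, 1]].
Characteristic polynomial det(A - λI) = λ^2 - 3λ + 2 = 0.
Eigenvalues λ = 1, 2.
For λ=1: (A-λI) row 1 is [1, 0], so an eigenvector is (0, -1).
For λ=2: (A-λI) row 2 is [-2, -1], so an eigenvector is (-1, 2).
General solution: C_1e^(t)(0,-1) + C_2e^(2t)(-1,2).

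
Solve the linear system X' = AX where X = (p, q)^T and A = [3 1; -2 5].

Coefficient matrix A = [[3, 1], [-2, 5]].
Characteristic polynomial det(A - λI) = λ^2 - 8λ + 17 = 0.
Eigenvalues λ = 4 ± i (complex conjugate pair).
For λ=4+i: an eigenvector is (-1,-1) - i(0,1) = (-1, -1 - i).
A real fundamental pair from Re and Im of e^((4+i)t)v: X_1 = e^(4t)(cos(t)·(-1,-1) + sin(t)·(0,1)), X_2 = e^(4t)(sin(t)·(-1,-1) - cos(t)·(0,1)).
General solution: c_1X_1 + c_2X_2.

p(t) = -c_1e^(4t)cos(t) - c_2e^(4t)sin(t), q(t) = c_1e^(4t)sin(t) - c_1e^(4t)cos(t) - c_2e^(4t)sin(t) - c_2e^(4t)cos(t)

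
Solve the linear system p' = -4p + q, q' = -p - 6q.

Coefficient matrix A = [[-4, 1], [-1, -6]].
Characteristic polynomial det(A - λI) = λ^2 + 10λ + 25 = 0.
Single eigenvalue λ = -5 with algebraic multiplicity 2.
Eigenvector v = (1,-1); generalized eigenvector w with (A-λI)w=v is (0,1).
General solution: e^(-5t)[C_1·v + C_2·(t·v + w)].

p(t) = C_1e^(-5t) + C_2te^(-5t), q(t) = -C_1e^(-5t) - C_2te^(-5t) + C_2e^(-5t)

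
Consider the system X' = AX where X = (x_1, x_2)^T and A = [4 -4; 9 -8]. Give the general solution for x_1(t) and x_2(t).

Coefficient matrix A = [[4, -4], [9, -8]].
Characteristic polynomial det(A - λI) = λ^2 + 4λ + 4 = 0.
Single eigenvalue λ = -2 with algebraic multiplicity 2.
Eigenvector v = (2,3); generalized eigenvector w with (A-λI)w=v is (1,1).
General solution: e^(-2t)[C_1·v + C_2·(t·v + w)].

x_1(t) = 2C_1e^(-2t) + 2C_2te^(-2t) + C_2e^(-2t), x_2(t) = 3C_1e^(-2t) + 3C_2te^(-2t) + C_2e^(-2t)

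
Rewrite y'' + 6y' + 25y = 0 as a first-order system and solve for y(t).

y(t) = c_1e^(-3t)cos(4t) + c_2e^(-3t)sin(4t)

Let x_1 = y, x_2 = y'. Then x_1' = x_2 and x_2' = -25x_1 - 6x_2.
A = [[0,1],[-25,-6]]; det(A-λI) = λ^2 + 6λ + 25.
Eigenvalues λ = -3 ± 4i.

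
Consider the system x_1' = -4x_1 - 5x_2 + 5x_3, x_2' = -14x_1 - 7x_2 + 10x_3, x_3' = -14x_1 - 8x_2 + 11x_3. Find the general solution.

x_1(t) = c_1e^(-4t) + c_3e^(t), x_2(t) = 2c_1e^(-4t) + c_2e^(3t) + 2c_3e^(t), x_3(t) = 2c_1e^(-4t) + c_2e^(3t) + 3c_3e^(t)

Coefficient matrix A = [[-4, -5, 5], [-14, -7, 10], [-14, -8, 11]].
det(A - λI) = 0 gives eigenvalues λ = -4, 3, 1.
For λ=-4: eigenvector (1,2,2).
For λ=3: eigenvector (0,1,1).
For λ=1: eigenvector (1,2,3).
General solution: c_1e^(-4t)(1,2,2) + c_2e^(3t)(0,1,1) + c_3e^(t)(1,2,3).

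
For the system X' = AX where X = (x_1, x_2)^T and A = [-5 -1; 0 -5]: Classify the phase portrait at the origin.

A = [[-5,-1],[0,-5]]; det(A-λI) = λ^2 + 10λ + 25.
repeated λ = -5 with a single eigenvector.

stable improper node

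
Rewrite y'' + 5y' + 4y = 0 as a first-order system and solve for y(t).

y(t) = c_1e^(-t) + c_2e^(-4t)

Let x_1 = y, x_2 = y'. Then x_1' = x_2 and x_2' = -4x_1 - 5x_2.
A = [[0,1],[-4,-5]]; det(A-λI) = λ^2 + 5λ + 4.
Eigenvalues λ = -1, -4 with eigenvectors (1,-1), (1,-4).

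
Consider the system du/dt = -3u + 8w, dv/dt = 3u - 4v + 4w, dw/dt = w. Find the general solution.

Coefficient matrix A = [[-3, 0, 8], [3, -4, 4], [0, 0, 1]].
det(A - λI) = 0 gives eigenvalues λ = -3, -4, 1.
For λ=-3: eigenvector (1,3,0).
For λ=-4: eigenvector (0,1,0).
For λ=1: eigenvector (2,2,1).
General solution: K_1e^(-3t)(1,3,0) + K_2e^(-4t)(0,1,0) + K_3e^(t)(2,2,1).

u(t) = K_1e^(-3t) + 2K_3e^(t), v(t) = 3K_1e^(-3t) + K_2e^(-4t) + 2K_3e^(t), w(t) = K_3e^(t)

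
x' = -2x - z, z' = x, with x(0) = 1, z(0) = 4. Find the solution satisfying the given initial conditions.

x(t) = -5te^(-t) + e^(-t), z(t) = 5te^(-t) + 4e^(-t)

Coefficient matrix A = [[-2, -1], [1, 0]].
Characteristic polynomial det(A - λI) = λ^2 + 2λ + 1 = 0.
Single eigenvalue λ = -1 with algebraic multiplicity 2.
Eigenvector v = (-1,1); generalized eigenvector w with (A-λI)w=v is (-2,3).
General solution: e^(-t)[C_1·v + C_2·(t·v + w)].
Applying x(0)=1, z(0)=4 gives C_1=-11, C_2=5.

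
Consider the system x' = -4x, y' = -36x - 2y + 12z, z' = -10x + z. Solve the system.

x(t) = K_2e^(-4t), y(t) = 4K_1e^(t) + 6K_2e^(-4t) - K_3e^(-2t), z(t) = K_1e^(t) + 2K_2e^(-4t)

Coefficient matrix A = [[-4, 0, 0], [-36, -2, 12], [-10, 0, 1]].
det(A - λI) = 0 gives eigenvalues λ = 1, -4, -2.
For λ=1: eigenvector (0,4,1).
For λ=-4: eigenvector (1,6,2).
For λ=-2: eigenvector (0,-1,0).
General solution: K_1e^(t)(0,4,1) + K_2e^(-4t)(1,6,2) + K_3e^(-2t)(0,-1,0).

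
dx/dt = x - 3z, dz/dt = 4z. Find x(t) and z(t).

x(t) = C_1e^(4t) + C_2e^(t), z(t) = -C_1e^(4t)

Coefficient matrix A = [[1, -3], [0, 4]].
Characteristic polynomial det(A - λI) = λ^2 - 5λ + 4 = 0.
Eigenvalues λ = 4, 1.
For λ=4: (A-λI) row 1 is [-3, -3], so an eigenvector is (1, -1).
For λ=1: (A-λI) row 1 is [0, -3], so an eigenvector is (1, 0).
General solution: C_1e^(4t)(1,-1) + C_2e^(t)(1,0).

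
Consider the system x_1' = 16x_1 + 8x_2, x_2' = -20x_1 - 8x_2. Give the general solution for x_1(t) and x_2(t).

x_1(t) = C_1e^(4t)sin(4t) + C_1e^(4t)cos(4t) + C_2e^(4t)sin(4t) - C_2e^(4t)cos(4t), x_2(t) = -2C_1e^(4t)sin(4t) - C_1e^(4t)cos(4t) - C_2e^(4t)sin(4t) + 2C_2e^(4t)cos(4t)

Coefficient matrix A = [[16, 8], [-20, -8]].
Characteristic polynomial det(A - λI) = λ^2 - 8λ + 32 = 0.
Eigenvalues λ = 4 ± 4i (complex conjugate pair).
For λ=4+4i: an eigenvector is (1,-1) - i(1,-2) = (1 - i, -1 + 2i).
A real fundamental pair from Re and Im of e^((4+4i)t)v: X_1 = e^(4t)(cos(4t)·(1,-1) + sin(4t)·(1,-2)), X_2 = e^(4t)(sin(4t)·(1,-1) - cos(4t)·(1,-2)).
General solution: C_1X_1 + C_2X_2.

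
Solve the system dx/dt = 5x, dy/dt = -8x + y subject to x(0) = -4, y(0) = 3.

Coefficient matrix A = [[5, 0], [-8, 1]].
Characteristic polynomial det(A - λI) = λ^2 - 6λ + 5 = 0.
Eigenvalues λ = 5, 1.
For λ=5: (A-λI) row 2 is [-8, -4], so an eigenvector is (1, -2).
For λ=1: (A-λI) row 1 is [4, 0], so an eigenvector is (0, -1).
General solution: C_1e^(5t)(1,-2) + C_2e^(t)(0,-1).
Applying x(0)=-4, y(0)=3 gives C_1=-4, C_2=5.

x(t) = -4e^(5t), y(t) = 8e^(5t) - 5e^(t)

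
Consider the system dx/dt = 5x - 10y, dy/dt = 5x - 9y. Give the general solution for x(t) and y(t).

x(t) = -3C_1e^(-2t)sin(t) + C_1e^(-2t)cos(t) + C_2e^(-2t)sin(t) + 3C_2e^(-2t)cos(t), y(t) = -2C_1e^(-2t)sin(t) + C_1e^(-2t)cos(t) + C_2e^(-2t)sin(t) + 2C_2e^(-2t)cos(t)

Coefficient matrix A = [[5, -10], [5, -9]].
Characteristic polynomial det(A - λI) = λ^2 + 4λ + 5 = 0.
Eigenvalues λ = -2 ± i (complex conjugate pair).
For λ=-2+i: an eigenvector is (1,1) - i(-3,-2) = (1 + 3i, 1 + 2i).
A real fundamental pair from Re and Im of e^((-2+i)t)v: X_1 = e^(-2t)(cos(t)·(1,1) + sin(t)·(-3,-2)), X_2 = e^(-2t)(sin(t)·(1,1) - cos(t)·(-3,-2)).
General solution: C_1X_1 + C_2X_2.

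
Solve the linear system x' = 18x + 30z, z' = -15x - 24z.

x(t) = -3K_1e^(-3t)sin(3t) + K_1e^(-3t)cos(3t) + K_2e^(-3t)sin(3t) + 3K_2e^(-3t)cos(3t), z(t) = 2K_1e^(-3t)sin(3t) - K_1e^(-3t)cos(3t) - K_2e^(-3t)sin(3t) - 2K_2e^(-3t)cos(3t)

Coefficient matrix A = [[18, 30], [-15, -24]].
Characteristic polynomial det(A - λI) = λ^2 + 6λ + 18 = 0.
Eigenvalues λ = -3 ± 3i (complex conjugate pair).
For λ=-3+3i: an eigenvector is (1,-1) - i(-3,2) = (1 + 3i, -1 - 2i).
A real fundamental pair from Re and Im of e^((-3+3i)t)v: X_1 = e^(-3t)(cos(3t)·(1,-1) + sin(3t)·(-3,2)), X_2 = e^(-3t)(sin(3t)·(1,-1) - cos(3t)·(-3,2)).
General solution: K_1X_1 + K_2X_2.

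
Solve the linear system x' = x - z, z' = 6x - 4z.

x(t) = -K_1e^(-2t) - K_2e^(-t), z(t) = -3K_1e^(-2t) - 2K_2e^(-t)

Coefficient matrix A = [[1, -1], [6, -4]].
Characteristic polynomial det(A - λI) = λ^2 + 3λ + 2 = 0.
Eigenvalues λ = -2, -1.
For λ=-2: (A-λI) row 1 is [3, -1], so an eigenvector is (-1, -3).
For λ=-1: (A-λI) row 1 is [2, -1], so an eigenvector is (-1, -2).
General solution: K_1e^(-2t)(-1,-3) + K_2e^(-t)(-1,-2).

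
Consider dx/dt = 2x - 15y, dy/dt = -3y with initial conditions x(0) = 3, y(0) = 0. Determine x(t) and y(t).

Coefficient matrix A = [[2, -15], [0, -3]].
Characteristic polynomial det(A - λI) = λ^2 + λ - 6 = 0.
Eigenvalues λ = 2, -3.
For λ=2: (A-λI) row 1 is [0, -15], so an eigenvector is (-1, 0).
For λ=-3: (A-λI) row 1 is [5, -15], so an eigenvector is (-3, -1).
General solution: C_1e^(2t)(-1,0) + C_2e^(-3t)(-3,-1).
Applying x(0)=3, y(0)=0 gives C_1=-3, C_2=0.

x(t) = 3e^(2t), y(t) = 0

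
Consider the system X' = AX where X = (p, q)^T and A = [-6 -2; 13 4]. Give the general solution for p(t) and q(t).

Coefficient matrix A = [[-6, -2], [13, 4]].
Characteristic polynomial det(A - λI) = λ^2 + 2λ + 2 = 0.
Eigenvalues λ = -1 ± i (complex conjugate pair).
For λ=-1+i: an eigenvector is (1,-3) - i(1,-2) = (1 - i, -3 + 2i).
A real fundamental pair from Re and Im of e^((-1+i)t)v: X_1 = e^(-t)(cos(t)·(1,-3) + sin(t)·(1,-2)), X_2 = e^(-t)(sin(t)·(1,-3) - cos(t)·(1,-2)).
General solution: C_1X_1 + C_2X_2.

p(t) = C_1e^(-t)sin(t) + C_1e^(-t)cos(t) + C_2e^(-t)sin(t) - C_2e^(-t)cos(t), q(t) = -2C_1e^(-t)sin(t) - 3C_1e^(-t)cos(t) - 3C_2e^(-t)sin(t) + 2C_2e^(-t)cos(t)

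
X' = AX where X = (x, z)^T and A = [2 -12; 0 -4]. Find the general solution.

x(t) = -2K_1e^(-4t) + K_2e^(2t), z(t) = -K_1e^(-4t)

Coefficient matrix A = [[2, -12], [0, -4]].
Characteristic polynomial det(A - λI) = λ^2 + 2λ - 8 = 0.
Eigenvalues λ = -4, 2.
For λ=-4: (A-λI) row 1 is [6, -12], so an eigenvector is (-2, -1).
For λ=2: (A-λI) row 1 is [0, -12], so an eigenvector is (1, 0).
General solution: K_1e^(-4t)(-2,-1) + K_2e^(2t)(1,0).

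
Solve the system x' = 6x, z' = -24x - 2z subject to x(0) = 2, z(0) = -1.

x(t) = 2e^(6t), z(t) = -6e^(6t) + 5e^(-2t)

Coefficient matrix A = [[6, 0], [-24, -2]].
Characteristic polynomial det(A - λI) = λ^2 - 4λ - 12 = 0.
Eigenvalues λ = -2, 6.
For λ=-2: (A-λI) row 1 is [8, 0], so an eigenvector is (0, 1).
For λ=6: (A-λI) row 2 is [-24, -8], so an eigenvector is (-1, 3).
General solution: K_1e^(-2t)(0,1) + K_2e^(6t)(-1,3).
Applying x(0)=2, z(0)=-1 gives K_1=5, K_2=-2.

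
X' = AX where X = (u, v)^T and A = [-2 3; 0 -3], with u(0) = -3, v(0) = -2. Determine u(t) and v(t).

u(t) = -9e^(-2t) + 6e^(-3t), v(t) = -2e^(-3t)

Coefficient matrix A = [[-2, 3], [0, -3]].
Characteristic polynomial det(A - λI) = λ^2 + 5λ + 6 = 0.
Eigenvalues λ = -2, -3.
For λ=-2: (A-λI) row 1 is [0, 3], so an eigenvector is (-1, 0).
For λ=-3: (A-λI) row 1 is [1, 3], so an eigenvector is (3, -1).
General solution: C_1e^(-2t)(-1,0) + C_2e^(-3t)(3,-1).
Applying u(0)=-3, v(0)=-2 gives C_1=9, C_2=2.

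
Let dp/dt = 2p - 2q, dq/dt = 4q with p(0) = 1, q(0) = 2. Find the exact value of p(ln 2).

A = [[2,-2],[0,4]]; eigenvalues λ = 2, 4.
Eigenvectors: (-1,0) for λ=2, (-1,1) for λ=4.
From the initial condition, c_1 = -3, c_2 = 2.
p(ln 2) = (-3)(2^2)(-1) + (2)(2^4)(-1) = -20.

-20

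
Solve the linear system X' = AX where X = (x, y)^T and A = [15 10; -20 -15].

Coefficient matrix A = [[15, 10], [-20, -15]].
Characteristic polynomial det(A - λI) = λ^2 - 25 = 0.
Eigenvalues λ = 5, -5.
For λ=5: (A-λI) row 1 is [10, 10], so an eigenvector is (-1, 1).
For λ=-5: (A-λI) row 1 is [20, 10], so an eigenvector is (-1, 2).
General solution: c_1e^(5t)(-1,1) + c_2e^(-5t)(-1,2).

x(t) = -c_1e^(5t) - c_2e^(-5t), y(t) = c_1e^(5t) + 2c_2e^(-5t)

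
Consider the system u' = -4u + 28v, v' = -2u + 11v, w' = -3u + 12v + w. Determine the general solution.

u(t) = 7c_1e^(4t) - 4c_3e^(3t), v(t) = 2c_1e^(4t) - c_3e^(3t), w(t) = c_1e^(4t) + c_2e^(t)

Coefficient matrix A = [[-4, 28, 0], [-2, 11, 0], [-3, 12, 1]].
det(A - λI) = 0 gives eigenvalues λ = 4, 1, 3.
For λ=4: eigenvector (7,2,1).
For λ=1: eigenvector (0,0,1).
For λ=3: eigenvector (-4,-1,0).
General solution: c_1e^(4t)(7,2,1) + c_2e^(t)(0,0,1) + c_3e^(3t)(-4,-1,0).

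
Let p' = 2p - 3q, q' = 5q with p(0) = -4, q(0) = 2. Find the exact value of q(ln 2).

64

A = [[2,-3],[0,5]]; eigenvalues λ = 5, 2.
Eigenvectors: (1,-1) for λ=5, (-1,0) for λ=2.
From the initial condition, c_1 = -2, c_2 = 2.
q(ln 2) = (-2)(2^5)(-1) + (2)(2^2)(0) = 64.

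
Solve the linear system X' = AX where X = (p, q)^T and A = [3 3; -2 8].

p(t) = -3C_1e^(5t) - C_2e^(6t), q(t) = -2C_1e^(5t) - C_2e^(6t)

Coefficient matrix A = [[3, 3], [-2, 8]].
Characteristic polynomial det(A - λI) = λ^2 - 11λ + 30 = 0.
Eigenvalues λ = 5, 6.
For λ=5: (A-λI) row 1 is [-2, 3], so an eigenvector is (-3, -2).
For λ=6: (A-λI) row 1 is [-3, 3], so an eigenvector is (-1, -1).
General solution: C_1e^(5t)(-3,-2) + C_2e^(6t)(-1,-1).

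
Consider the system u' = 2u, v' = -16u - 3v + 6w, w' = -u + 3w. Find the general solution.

Coefficient matrix A = [[2, 0, 0], [-16, -3, 6], [-1, 0, 3]].
det(A - λI) = 0 gives eigenvalues λ = 2, 3, -3.
For λ=2: eigenvector (1,-2,1).
For λ=3: eigenvector (0,1,1).
For λ=-3: eigenvector (0,1,0).
General solution: c_1e^(2t)(1,-2,1) + c_2e^(3t)(0,1,1) + c_3e^(-3t)(0,1,0).

u(t) = c_1e^(2t), v(t) = -2c_1e^(2t) + c_2e^(3t) + c_3e^(-3t), w(t) = c_1e^(2t) + c_2e^(3t)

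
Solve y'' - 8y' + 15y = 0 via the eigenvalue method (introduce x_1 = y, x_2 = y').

y(t) = K_1e^(5t) + K_2e^(3t)

Let x_1 = y, x_2 = y'. Then x_1' = x_2 and x_2' = -15x_1 + 8x_2.
A = [[0,1],[-15,8]]; det(A-λI) = λ^2 - 8λ + 15.
Eigenvalues λ = 5, 3 with eigenvectors (1,5), (1,3).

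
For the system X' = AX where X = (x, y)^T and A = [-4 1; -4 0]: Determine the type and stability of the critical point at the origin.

stable improper node

A = [[-4,1],[-4,0]]; det(A-λI) = λ^2 + 4λ + 4.
repeated λ = -2 with a single eigenvector.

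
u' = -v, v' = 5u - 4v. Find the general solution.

u(t) = -C_1e^(-2t)sin(t) + C_2e^(-2t)cos(t), v(t) = -2C_1e^(-2t)sin(t) + C_1e^(-2t)cos(t) + C_2e^(-2t)sin(t) + 2C_2e^(-2t)cos(t)

Coefficient matrix A = [[0, -1], [5, -4]].
Characteristic polynomial det(A - λI) = λ^2 + 4λ + 5 = 0.
Eigenvalues λ = -2 ± i (complex conjugate pair).
For λ=-2+i: an eigenvector is (0,1) - i(-1,-2) = (0 + i, 1 + 2i).
A real fundamental pair from Re and Im of e^((-2+i)t)v: X_1 = e^(-2t)(cos(t)·(0,1) + sin(t)·(-1,-2)), X_2 = e^(-2t)(sin(t)·(0,1) - cos(t)·(-1,-2)).
General solution: C_1X_1 + C_2X_2.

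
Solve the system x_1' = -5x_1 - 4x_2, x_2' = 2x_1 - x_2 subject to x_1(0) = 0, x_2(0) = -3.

x_1(t) = 6e^(-3t)sin(2t), x_2(t) = -3e^(-3t)sin(2t) - 3e^(-3t)cos(2t)

Coefficient matrix A = [[-5, -4], [2, -1]].
Characteristic polynomial det(A - λI) = λ^2 + 6λ + 13 = 0.
Eigenvalues λ = -3 ± 2i (complex conjugate pair).
For λ=-3+2i: an eigenvector is (-1,0) - i(1,-1) = (-1 - i, 0 + i).
A real fundamental pair from Re and Im of e^((-3+2i)t)v: X_1 = e^(-3t)(cos(2t)·(-1,0) + sin(2t)·(1,-1)), X_2 = e^(-3t)(sin(2t)·(-1,0) - cos(2t)·(1,-1)).
General solution: c_1X_1 + c_2X_2.
Applying x_1(0)=0, x_2(0)=-3 gives c_1=3, c_2=-3.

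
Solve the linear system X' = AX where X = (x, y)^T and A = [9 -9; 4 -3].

Coefficient matrix A = [[9, -9], [4, -3]].
Characteristic polynomial det(A - λI) = λ^2 - 6λ + 9 = 0.
Single eigenvalue λ = 3 with algebraic multiplicity 2.
Eigenvector v = (3,2); generalized eigenvector w with (A-λI)w=v is (-1,-1).
General solution: e^(3t)[c_1·v + c_2·(t·v + w)].

x(t) = 3c_1e^(3t) + 3c_2te^(3t) - c_2e^(3t), y(t) = 2c_1e^(3t) + 2c_2te^(3t) - c_2e^(3t)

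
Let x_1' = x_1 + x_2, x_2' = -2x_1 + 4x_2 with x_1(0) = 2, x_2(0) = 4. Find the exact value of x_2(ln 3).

A = [[1,1],[-2,4]]; eigenvalues λ = 2, 3.
Eigenvectors: (-1,-1) for λ=2, (1,2) for λ=3.
From the initial condition, c_1 = 0, c_2 = 2.
x_2(ln 3) = (0)(3^2)(-1) + (2)(3^3)(2) = 108.

108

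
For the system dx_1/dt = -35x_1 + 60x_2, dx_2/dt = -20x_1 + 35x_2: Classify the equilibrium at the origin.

saddle

A = [[-35,60],[-20,35]]; det(A-λI) = λ^2 - 25.
λ = 5, -5: opposite signs.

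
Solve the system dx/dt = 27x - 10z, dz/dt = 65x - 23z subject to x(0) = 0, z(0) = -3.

Coefficient matrix A = [[27, -10], [65, -23]].
Characteristic polynomial det(A - λI) = λ^2 - 4λ + 29 = 0.
Eigenvalues λ = 2 ± 5i (complex conjugate pair).
For λ=2+5i: an eigenvector is (-1,-2) - i(-1,-3) = (-1 + i, -2 + 3i).
A real fundamental pair from Re and Im of e^((2+5i)t)v: X_1 = e^(2t)(cos(5t)·(-1,-2) + sin(5t)·(-1,-3)), X_2 = e^(2t)(sin(5t)·(-1,-2) - cos(5t)·(-1,-3)).
General solution: C_1X_1 + C_2X_2.
Applying x(0)=0, z(0)=-3 gives C_1=-3, C_2=-3.

x(t) = 6e^(2t)sin(5t), z(t) = 15e^(2t)sin(5t) - 3e^(2t)cos(5t)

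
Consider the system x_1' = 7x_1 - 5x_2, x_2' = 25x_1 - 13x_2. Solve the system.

x_1(t) = -K_1e^(-3t)cos(5t) - K_2e^(-3t)sin(5t), x_2(t) = -K_1e^(-3t)sin(5t) - 2K_1e^(-3t)cos(5t) - 2K_2e^(-3t)sin(5t) + K_2e^(-3t)cos(5t)

Coefficient matrix A = [[7, -5], [25, -13]].
Characteristic polynomial det(A - λI) = λ^2 + 6λ + 34 = 0.
Eigenvalues λ = -3 ± 5i (complex conjugate pair).
For λ=-3+5i: an eigenvector is (-1,-2) - i(0,-1) = (-1, -2 + i).
A real fundamental pair from Re and Im of e^((-3+5i)t)v: X_1 = e^(-3t)(cos(5t)·(-1,-2) + sin(5t)·(0,-1)), X_2 = e^(-3t)(sin(5t)·(-1,-2) - cos(5t)·(0,-1)).
General solution: K_1X_1 + K_2X_2.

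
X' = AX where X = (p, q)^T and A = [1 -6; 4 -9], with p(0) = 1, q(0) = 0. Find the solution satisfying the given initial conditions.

Coefficient matrix A = [[1, -6], [4, -9]].
Characteristic polynomial det(A - λI) = λ^2 + 8λ + 15 = 0.
Eigenvalues λ = -3, -5.
For λ=-3: (A-λI) row 1 is [4, -6], so an eigenvector is (3, 2).
For λ=-5: (A-λI) row 1 is [6, -6], so an eigenvector is (1, 1).
General solution: c_1e^(-3t)(3,2) + c_2e^(-5t)(1,1).
Applying p(0)=1, q(0)=0 gives c_1=1, c_2=-2.

p(t) = 3e^(-3t) - 2e^(-5t), q(t) = 2e^(-3t) - 2e^(-5t)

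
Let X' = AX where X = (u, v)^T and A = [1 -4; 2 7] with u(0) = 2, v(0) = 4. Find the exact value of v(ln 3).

A = [[1,-4],[2,7]]; eigenvalues λ = 3, 5.
Eigenvectors: (-2,1) for λ=3, (-1,1) for λ=5.
From the initial condition, c_1 = -6, c_2 = 10.
v(ln 3) = (-6)(3^3)(1) + (10)(3^5)(1) = 2268.

2268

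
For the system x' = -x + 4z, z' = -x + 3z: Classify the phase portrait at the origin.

A = [[-1,4],[-1,3]]; det(A-λI) = λ^2 - 2λ + 1.
repeated λ = 1 with a single eigenvector.

unstable improper node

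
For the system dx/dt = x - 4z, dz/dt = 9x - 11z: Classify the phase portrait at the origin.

stable improper node

A = [[1,-4],[9,-11]]; det(A-λI) = λ^2 + 10λ + 25.
repeated λ = -5 with a single eigenvector.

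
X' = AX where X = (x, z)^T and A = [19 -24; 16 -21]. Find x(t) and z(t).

x(t) = K_1e^(-5t) + 3K_2e^(3t), z(t) = K_1e^(-5t) + 2K_2e^(3t)

Coefficient matrix A = [[19, -24], [16, -21]].
Characteristic polynomial det(A - λI) = λ^2 + 2λ - 15 = 0.
Eigenvalues λ = -5, 3.
For λ=-5: (A-λI) row 1 is [24, -24], so an eigenvector is (1, 1).
For λ=3: (A-λI) row 1 is [16, -24], so an eigenvector is (3, 2).
General solution: K_1e^(-5t)(1,1) + K_2e^(3t)(3,2).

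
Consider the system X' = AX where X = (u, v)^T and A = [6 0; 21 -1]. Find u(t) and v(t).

Coefficient matrix A = [[6, 0], [21, -1]].
Characteristic polynomial det(A - λI) = λ^2 - 5λ - 6 = 0.
Eigenvalues λ = 6, -1.
For λ=6: (A-λI) row 2 is [21, -7], so an eigenvector is (1, 3).
For λ=-1: (A-λI) row 1 is [7, 0], so an eigenvector is (0, 1).
General solution: C_1e^(6t)(1,3) + C_2e^(-t)(0,1).

u(t) = C_1e^(6t), v(t) = 3C_1e^(6t) + C_2e^(-t)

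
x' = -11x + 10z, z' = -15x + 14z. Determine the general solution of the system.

Coefficient matrix A = [[-11, 10], [-15, 14]].
Characteristic polynomial det(A - λI) = λ^2 - 3λ - 4 = 0.
Eigenvalues λ = -1, 4.
For λ=-1: (A-λI) row 1 is [-10, 10], so an eigenvector is (1, 1).
For λ=4: (A-λI) row 1 is [-15, 10], so an eigenvector is (2, 3).
General solution: c_1e^(-t)(1,1) + c_2e^(4t)(2,3).

x(t) = c_1e^(-t) + 2c_2e^(4t), z(t) = c_1e^(-t) + 3c_2e^(4t)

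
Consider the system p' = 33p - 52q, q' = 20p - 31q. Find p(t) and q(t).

Coefficient matrix A = [[33, -52], [20, -31]].
Characteristic polynomial det(A - λI) = λ^2 - 2λ + 17 = 0.
Eigenvalues λ = 1 ± 4i (complex conjugate pair).
For λ=1+4i: an eigenvector is (-2,-1) - i(-3,-2) = (-2 + 3i, -1 + 2i).
A real fundamental pair from Re and Im of e^((1+4i)t)v: X_1 = e^(t)(cos(4t)·(-2,-1) + sin(4t)·(-3,-2)), X_2 = e^(t)(sin(4t)·(-2,-1) - cos(4t)·(-3,-2)).
General solution: K_1X_1 + K_2X_2.

p(t) = -3K_1e^(t)sin(4t) - 2K_1e^(t)cos(4t) - 2K_2e^(t)sin(4t) + 3K_2e^(t)cos(4t), q(t) = -2K_1e^(t)sin(4t) - K_1e^(t)cos(4t) - K_2e^(t)sin(4t) + 2K_2e^(t)cos(4t)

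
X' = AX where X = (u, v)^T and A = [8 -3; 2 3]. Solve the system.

Coefficient matrix A = [[8, -3], [2, 3]].
Characteristic polynomial det(A - λI) = λ^2 - 11λ + 30 = 0.
Eigenvalues λ = 6, 5.
For λ=6: (A-λI) row 1 is [2, -3], so an eigenvector is (3, 2).
For λ=5: (A-λI) row 1 is [3, -3], so an eigenvector is (-1, -1).
General solution: c_1e^(6t)(3,2) + c_2e^(5t)(-1,-1).

u(t) = 3c_1e^(6t) - c_2e^(5t), v(t) = 2c_1e^(6t) - c_2e^(5t)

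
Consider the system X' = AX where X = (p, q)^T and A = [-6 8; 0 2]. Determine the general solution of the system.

p(t) = K_1e^(2t) - K_2e^(-6t), q(t) = K_1e^(2t)

Coefficient matrix A = [[-6, 8], [0, 2]].
Characteristic polynomial det(A - λI) = λ^2 + 4λ - 12 = 0.
Eigenvalues λ = 2, -6.
For λ=2: (A-λI) row 1 is [-8, 8], so an eigenvector is (1, 1).
For λ=-6: (A-λI) row 1 is [0, 8], so an eigenvector is (-1, 0).
General solution: K_1e^(2t)(1,1) + K_2e^(-6t)(-1,0).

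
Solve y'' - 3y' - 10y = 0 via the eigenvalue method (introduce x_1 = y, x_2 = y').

Let x_1 = y, x_2 = y'. Then x_1' = x_2 and x_2' = 10x_1 + 3x_2.
A = [[0,1],[10,3]]; det(A-λI) = λ^2 - 3λ - 10.
Eigenvalues λ = 5, -2 with eigenvectors (1,5), (1,-2).

y(t) = K_1e^(5t) + K_2e^(-2t)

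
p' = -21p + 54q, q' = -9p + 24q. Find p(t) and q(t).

Coefficient matrix A = [[-21, 54], [-9, 24]].
Characteristic polynomial det(A - λI) = λ^2 - 3λ - 18 = 0.
Eigenvalues λ = 6, -3.
For λ=6: (A-λI) row 1 is [-27, 54], so an eigenvector is (-2, -1).
For λ=-3: (A-λI) row 1 is [-18, 54], so an eigenvector is (3, 1).
General solution: c_1e^(6t)(-2,-1) + c_2e^(-3t)(3,1).

p(t) = -2c_1e^(6t) + 3c_2e^(-3t), q(t) = -c_1e^(6t) + c_2e^(-3t)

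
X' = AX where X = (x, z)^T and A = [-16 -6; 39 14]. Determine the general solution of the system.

Coefficient matrix A = [[-16, -6], [39, 14]].
Characteristic polynomial det(A - λI) = λ^2 + 2λ + 10 = 0.
Eigenvalues λ = -1 ± 3i (complex conjugate pair).
For λ=-1+3i: an eigenvector is (1,-3) - i(1,-2) = (1 - i, -3 + 2i).
A real fundamental pair from Re and Im of e^((-1+3i)t)v: X_1 = e^(-t)(cos(3t)·(1,-3) + sin(3t)·(1,-2)), X_2 = e^(-t)(sin(3t)·(1,-3) - cos(3t)·(1,-2)).
General solution: c_1X_1 + c_2X_2.

x(t) = c_1e^(-t)sin(3t) + c_1e^(-t)cos(3t) + c_2e^(-t)sin(3t) - c_2e^(-t)cos(3t), z(t) = -2c_1e^(-t)sin(3t) - 3c_1e^(-t)cos(3t) - 3c_2e^(-t)sin(3t) + 2c_2e^(-t)cos(3t)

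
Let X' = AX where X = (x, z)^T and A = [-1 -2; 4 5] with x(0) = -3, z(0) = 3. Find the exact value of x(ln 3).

A = [[-1,-2],[4,5]]; eigenvalues λ = 3, 1.
Eigenvectors: (-1,2) for λ=3, (-1,1) for λ=1.
From the initial condition, c_1 = 0, c_2 = 3.
x(ln 3) = (0)(3^3)(-1) + (3)(3^1)(-1) = -9.

-9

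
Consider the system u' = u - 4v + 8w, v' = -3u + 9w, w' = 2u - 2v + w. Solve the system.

u(t) = c_1e^(-3t) - 2c_2e^(3t) - 4c_3e^(2t), v(t) = c_1e^(-3t) - c_2e^(3t) - 3c_3e^(2t), w(t) = -c_2e^(3t) - 2c_3e^(2t)

Coefficient matrix A = [[1, -4, 8], [-3, 0, 9], [2, -2, 1]].
det(A - λI) = 0 gives eigenvalues λ = -3, 3, 2.
For λ=-3: eigenvector (1,1,0).
For λ=3: eigenvector (-2,-1,-1).
For λ=2: eigenvector (-4,-3,-2).
General solution: c_1e^(-3t)(1,1,0) + c_2e^(3t)(-2,-1,-1) + c_3e^(2t)(-4,-3,-2).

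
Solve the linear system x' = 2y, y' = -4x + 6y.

x(t) = -K_1e^(2t) - K_2e^(4t), y(t) = -K_1e^(2t) - 2K_2e^(4t)

Coefficient matrix A = [[0, 2], [-4, 6]].
Characteristic polynomial det(A - λI) = λ^2 - 6λ + 8 = 0.
Eigenvalues λ = 2, 4.
For λ=2: (A-λI) row 1 is [-2, 2], so an eigenvector is (-1, -1).
For λ=4: (A-λI) row 1 is [-4, 2], so an eigenvector is (-1, -2).
General solution: K_1e^(2t)(-1,-1) + K_2e^(4t)(-1,-2).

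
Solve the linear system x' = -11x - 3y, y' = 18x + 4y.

Coefficient matrix A = [[-11, -3], [18, 4]].
Characteristic polynomial det(A - λI) = λ^2 + 7λ + 10 = 0.
Eigenvalues λ = -5, -2.
For λ=-5: (A-λI) row 1 is [-6, -3], so an eigenvector is (1, -2).
For λ=-2: (A-λI) row 1 is [-9, -3], so an eigenvector is (1, -3).
General solution: C_1e^(-5t)(1,-2) + C_2e^(-2t)(1,-3).

x(t) = C_1e^(-5t) + C_2e^(-2t), y(t) = -2C_1e^(-5t) - 3C_2e^(-2t)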